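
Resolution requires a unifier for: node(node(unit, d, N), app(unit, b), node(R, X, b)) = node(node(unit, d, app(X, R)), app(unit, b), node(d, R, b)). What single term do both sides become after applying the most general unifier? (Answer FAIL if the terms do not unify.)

Decompose node/3: node(unit, d, N) = node(unit, d, app(X, R)),  app(unit, b) = app(unit, b),  node(R, X, b) = node(d, R, b).
Decompose node/3: unit = unit,  d = d,  N = app(X, R).
Delete trivial equation unit = unit.
Delete trivial equation d = d.
Bind N := app(X, R); no other remaining equation mentions N.
Delete trivial equation app(unit, b) = app(unit, b).
Decompose node/3: R = d,  X = R,  b = b.
Bind R := d; substituting into the one remaining equation that mentions R gives: X = d. Substituting into the earlier binding gives N := app(X, d).
Bind X := d; no other remaining equation mentions X. Substituting into the earlier binding gives N := app(d, d).
Delete trivial equation b = b.
Applying the MGU to either side gives node(node(unit, d, app(d, d)), app(unit, b), node(d, d, b)).

node(node(unit, d, app(d, d)), app(unit, b), node(d, d, b))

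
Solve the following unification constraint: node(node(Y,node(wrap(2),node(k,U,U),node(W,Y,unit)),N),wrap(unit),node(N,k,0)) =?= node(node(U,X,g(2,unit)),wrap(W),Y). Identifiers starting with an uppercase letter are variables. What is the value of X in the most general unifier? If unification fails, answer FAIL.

Decompose node/3: node(Y,node(wrap(2),node(k,U,U),node(W,Y,unit)),N) =?= node(U,X,g(2,unit)),  wrap(unit) =?= wrap(W),  node(N,k,0) =?= Y.
Decompose node/3: Y =?= U,  node(wrap(2),node(k,U,U),node(W,Y,unit)) =?= X,  N =?= g(2,unit).
Bind Y := U; substituting into the 2 remaining equations that mention Y gives: node(wrap(2),node(k,U,U),node(W,U,unit)) =?= X,  node(N,k,0) =?= U.
Bind X := node(wrap(2),node(k,U,U),node(W,U,unit)); no other remaining equation mentions X.
Bind N := g(2,unit); substituting into the one remaining equation that mentions N gives: node(g(2,unit),k,0) =?= U.
Decompose wrap/1: unit =?= W.
Bind W := unit; no other remaining equation mentions W. Substituting into the earlier binding gives X := node(wrap(2),node(k,U,U),node(unit,U,unit)).
Bind U := node(g(2,unit),k,0). Substituting into the earlier bindings gives Y := node(g(2,unit),k,0), X := node(wrap(2),node(k,node(g(2,unit),k,0),node(g(2,unit),k,0)),node(unit,node(g(2,unit),k,0),unit)).
MGU = { Y := node(g(2,unit),k,0), X := node(wrap(2),node(k,node(g(2,unit),k,0),node(g(2,unit),k,0)),node(unit,node(g(2,unit),k,0),unit)), N := g(2,unit), W := unit, U := node(g(2,unit),k,0) }, so X := node(wrap(2),node(k,node(g(2,unit),k,0),node(g(2,unit),k,0)),node(unit,node(g(2,unit),k,0),unit)).

node(wrap(2),node(k,node(g(2,unit),k,0),node(g(2,unit),k,0)),node(unit,node(g(2,unit),k,0),unit))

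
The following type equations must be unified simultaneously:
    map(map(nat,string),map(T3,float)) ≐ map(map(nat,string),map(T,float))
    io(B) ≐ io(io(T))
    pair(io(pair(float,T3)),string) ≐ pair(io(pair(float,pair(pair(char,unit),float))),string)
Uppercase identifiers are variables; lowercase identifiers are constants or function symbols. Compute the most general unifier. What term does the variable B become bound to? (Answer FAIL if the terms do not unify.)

Decompose map/2: map(nat,string) ≐ map(nat,string),  map(T3,float) ≐ map(T,float).
Delete trivial equation map(nat,string) ≐ map(nat,string).
Decompose map/2: T3 ≐ T,  float ≐ float.
Bind T3 := T; substituting into the one remaining equation that mentions T3 gives: pair(io(pair(float,T)),string) ≐ pair(io(pair(float,pair(pair(char,unit),float))),string).
Delete trivial equation float ≐ float.
Decompose io/1: B ≐ io(T).
Bind B := io(T); no other remaining equation mentions B.
Decompose pair/2: io(pair(float,T)) ≐ io(pair(float,pair(pair(char,unit),float))),  string ≐ string.
Decompose io/1: pair(float,T) ≐ pair(float,pair(pair(char,unit),float)).
Decompose pair/2: float ≐ float,  T ≐ pair(pair(char,unit),float).
Delete trivial equation float ≐ float.
Bind T := pair(pair(char,unit),float); no other remaining equation mentions T. Substituting into the earlier bindings gives T3 := pair(pair(char,unit),float), B := io(pair(pair(char,unit),float)).
Delete trivial equation string ≐ string.
MGU = { T3 -> pair(pair(char,unit),float), B -> io(pair(pair(char,unit),float)), T -> pair(pair(char,unit),float) }, so B -> io(pair(pair(char,unit),float)).

io(pair(pair(char,unit),float))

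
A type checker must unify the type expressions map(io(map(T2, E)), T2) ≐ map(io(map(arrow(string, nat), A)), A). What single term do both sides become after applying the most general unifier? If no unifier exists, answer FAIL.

Decompose map/2: io(map(T2, E)) ≐ io(map(arrow(string, nat), A)),  T2 ≐ A.
Decompose io/1: map(T2, E) ≐ map(arrow(string, nat), A).
Decompose map/2: T2 ≐ arrow(string, nat),  E ≐ A.
Bind T2 := arrow(string, nat); substituting into the one remaining equation that mentions T2 gives: arrow(string, nat) ≐ A.
Bind E := A; no other remaining equation mentions E.
Bind A := arrow(string, nat). Substituting into the earlier binding gives E := arrow(string, nat).
Applying the MGU to either side gives map(io(map(arrow(string, nat), arrow(string, nat))), arrow(string, nat)).

map(io(map(arrow(string, nat), arrow(string, nat))), arrow(string, nat))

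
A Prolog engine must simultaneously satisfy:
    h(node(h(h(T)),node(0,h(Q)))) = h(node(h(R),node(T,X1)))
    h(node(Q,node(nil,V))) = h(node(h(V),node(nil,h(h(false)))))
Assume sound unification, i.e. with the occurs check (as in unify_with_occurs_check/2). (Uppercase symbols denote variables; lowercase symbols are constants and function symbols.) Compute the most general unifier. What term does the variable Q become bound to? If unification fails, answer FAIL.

h(h(h(false)))

Decompose h/1: node(h(h(T)),node(0,h(Q))) = node(h(R),node(T,X1)).
Decompose node/2: h(h(T)) = h(R),  node(0,h(Q)) = node(T,X1).
Decompose h/1: h(T) = R.
Bind R := h(T); no other remaining equation mentions R.
Decompose node/2: 0 = T,  h(Q) = X1.
Bind T := 0; no other remaining equation mentions T. Substituting into the earlier binding gives R := h(0).
Bind X1 := h(Q); no other remaining equation mentions X1.
Decompose h/1: node(Q,node(nil,V)) = node(h(V),node(nil,h(h(false)))).
Decompose node/2: Q = h(V),  node(nil,V) = node(nil,h(h(false))).
Bind Q := h(V); no other remaining equation mentions Q. Substituting into the earlier binding gives X1 := h(h(V)).
Decompose node/2: nil = nil,  V = h(h(false)).
Delete trivial equation nil = nil.
Bind V := h(h(false)). Substituting into the earlier bindings gives X1 := h(h(h(h(false)))), Q := h(h(h(false))).
MGU = { R -> h(0), T -> 0, X1 -> h(h(h(h(false)))), Q -> h(h(h(false))), V -> h(h(false)) }, so Q -> h(h(h(false))).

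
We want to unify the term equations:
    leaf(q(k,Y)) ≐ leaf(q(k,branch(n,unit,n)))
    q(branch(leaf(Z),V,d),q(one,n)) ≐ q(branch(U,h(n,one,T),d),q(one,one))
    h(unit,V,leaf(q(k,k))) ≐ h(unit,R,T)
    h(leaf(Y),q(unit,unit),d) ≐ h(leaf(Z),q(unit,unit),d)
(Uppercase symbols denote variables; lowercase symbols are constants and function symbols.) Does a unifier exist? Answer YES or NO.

Decompose leaf/1: q(k,Y) ≐ q(k,branch(n,unit,n)).
Decompose q/2: k ≐ k,  Y ≐ branch(n,unit,n).
Delete trivial equation k ≐ k.
Bind Y := branch(n,unit,n); substituting into the one remaining equation that mentions Y gives: h(leaf(branch(n,unit,n)),q(unit,unit),d) ≐ h(leaf(Z),q(unit,unit),d).
Decompose q/2: branch(leaf(Z),V,d) ≐ branch(U,h(n,one,T),d),  q(one,n) ≐ q(one,one).
Decompose branch/3: leaf(Z) ≐ U,  V ≐ h(n,one,T),  d ≐ d.
Bind U := leaf(Z); no other remaining equation mentions U.
Bind V := h(n,one,T); substituting into the one remaining equation that mentions V gives: h(unit,h(n,one,T),leaf(q(k,k))) ≐ h(unit,R,T).
Delete trivial equation d ≐ d.
Decompose q/2: one ≐ one,  n ≐ one.
Delete trivial equation one ≐ one.
Clash: constants n and one differ; no unifier exists.

NO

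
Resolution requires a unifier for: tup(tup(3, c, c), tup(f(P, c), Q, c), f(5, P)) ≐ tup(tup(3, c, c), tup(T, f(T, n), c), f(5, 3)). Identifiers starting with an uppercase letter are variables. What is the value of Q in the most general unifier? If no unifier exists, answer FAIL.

f(f(3, c), n)

Decompose tup/3: tup(3, c, c) ≐ tup(3, c, c),  tup(f(P, c), Q, c) ≐ tup(T, f(T, n), c),  f(5, P) ≐ f(5, 3).
Delete trivial equation tup(3, c, c) ≐ tup(3, c, c).
Decompose tup/3: f(P, c) ≐ T,  Q ≐ f(T, n),  c ≐ c.
Bind T := f(P, c); substituting into the one remaining equation that mentions T gives: Q ≐ f(f(P, c), n).
Bind Q := f(f(P, c), n); no other remaining equation mentions Q.
Delete trivial equation c ≐ c.
Decompose f/2: 5 ≐ 5,  P ≐ 3.
Delete trivial equation 5 ≐ 5.
Bind P := 3. Substituting into the earlier bindings gives T := f(3, c), Q := f(f(3, c), n).
MGU = { T := f(3, c), Q := f(f(3, c), n), P := 3 }, so Q := f(f(3, c), n).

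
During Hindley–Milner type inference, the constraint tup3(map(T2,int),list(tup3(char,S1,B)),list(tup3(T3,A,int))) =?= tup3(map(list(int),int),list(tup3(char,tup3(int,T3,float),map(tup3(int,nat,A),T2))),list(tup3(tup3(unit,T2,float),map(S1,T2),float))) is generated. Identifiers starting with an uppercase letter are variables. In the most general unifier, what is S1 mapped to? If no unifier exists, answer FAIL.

FAIL

Decompose tup3/3: map(T2,int) =?= map(list(int),int),  list(tup3(char,S1,B)) =?= list(tup3(char,tup3(int,T3,float),map(tup3(int,nat,A),T2))),  list(tup3(T3,A,int)) =?= list(tup3(tup3(unit,T2,float),map(S1,T2),float)).
Decompose map/2: T2 =?= list(int),  int =?= int.
Bind T2 := list(int); substituting into the 2 remaining equations that mention T2 gives: list(tup3(char,S1,B)) =?= list(tup3(char,tup3(int,T3,float),map(tup3(int,nat,A),list(int)))),  list(tup3(T3,A,int)) =?= list(tup3(tup3(unit,list(int),float),map(S1,list(int)),float)).
Delete trivial equation int =?= int.
Decompose list/1: tup3(char,S1,B) =?= tup3(char,tup3(int,T3,float),map(tup3(int,nat,A),list(int))).
Decompose tup3/3: char =?= char,  S1 =?= tup3(int,T3,float),  B =?= map(tup3(int,nat,A),list(int)).
Delete trivial equation char =?= char.
Bind S1 := tup3(int,T3,float); substituting into the one remaining equation that mentions S1 gives: list(tup3(T3,A,int)) =?= list(tup3(tup3(unit,list(int),float),map(tup3(int,T3,float),list(int)),float)).
Bind B := map(tup3(int,nat,A),list(int)); no other remaining equation mentions B.
Decompose list/1: tup3(T3,A,int) =?= tup3(tup3(unit,list(int),float),map(tup3(int,T3,float),list(int)),float).
Decompose tup3/3: T3 =?= tup3(unit,list(int),float),  A =?= map(tup3(int,T3,float),list(int)),  int =?= float.
Bind T3 := tup3(unit,list(int),float); substituting into the one remaining equation that mentions T3 gives: A =?= map(tup3(int,tup3(unit,list(int),float),float),list(int)). Substituting into the earlier binding gives S1 := tup3(int,tup3(unit,list(int),float),float).
Bind A := map(tup3(int,tup3(unit,list(int),float),float),list(int)); no other remaining equation mentions A. Substituting into the earlier binding gives B := map(tup3(int,nat,map(tup3(int,tup3(unit,list(int),float),float),list(int))),list(int)).
Clash: constants int and float differ; no unifier exists.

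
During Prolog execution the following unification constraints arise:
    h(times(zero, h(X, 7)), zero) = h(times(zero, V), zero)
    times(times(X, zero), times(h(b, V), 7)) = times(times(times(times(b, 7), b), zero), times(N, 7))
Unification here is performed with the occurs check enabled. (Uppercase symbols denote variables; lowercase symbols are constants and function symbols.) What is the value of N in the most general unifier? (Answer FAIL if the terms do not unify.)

h(b, h(times(times(b, 7), b), 7))

Decompose h/2: times(zero, h(X, 7)) = times(zero, V),  zero = zero.
Decompose times/2: zero = zero,  h(X, 7) = V.
Delete trivial equation zero = zero.
Bind V := h(X, 7); substituting into the one remaining equation that mentions V gives: times(times(X, zero), times(h(b, h(X, 7)), 7)) = times(times(times(times(b, 7), b), zero), times(N, 7)).
Delete trivial equation zero = zero.
Decompose times/2: times(X, zero) = times(times(times(b, 7), b), zero),  times(h(b, h(X, 7)), 7) = times(N, 7).
Decompose times/2: X = times(times(b, 7), b),  zero = zero.
Bind X := times(times(b, 7), b); substituting into the one remaining equation that mentions X gives: times(h(b, h(times(times(b, 7), b), 7)), 7) = times(N, 7). Substituting into the earlier binding gives V := h(times(times(b, 7), b), 7).
Delete trivial equation zero = zero.
Decompose times/2: h(b, h(times(times(b, 7), b), 7)) = N,  7 = 7.
Bind N := h(b, h(times(times(b, 7), b), 7)); no other remaining equation mentions N.
Delete trivial equation 7 = 7.
MGU = { V -> h(times(times(b, 7), b), 7), X -> times(times(b, 7), b), N -> h(b, h(times(times(b, 7), b), 7)) }, so N -> h(b, h(times(times(b, 7), b), 7)).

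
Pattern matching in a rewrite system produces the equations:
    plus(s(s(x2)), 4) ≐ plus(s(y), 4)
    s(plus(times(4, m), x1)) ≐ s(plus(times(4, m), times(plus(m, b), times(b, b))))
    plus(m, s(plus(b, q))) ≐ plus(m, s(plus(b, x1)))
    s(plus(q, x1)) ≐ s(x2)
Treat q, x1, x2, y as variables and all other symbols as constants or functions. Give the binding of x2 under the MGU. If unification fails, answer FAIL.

Decompose plus/2: s(s(x2)) ≐ s(y),  4 ≐ 4.
Decompose s/1: s(x2) ≐ y.
Bind y := s(x2); no other remaining equation mentions y.
Delete trivial equation 4 ≐ 4.
Decompose s/1: plus(times(4, m), x1) ≐ plus(times(4, m), times(plus(m, b), times(b, b))).
Decompose plus/2: times(4, m) ≐ times(4, m),  x1 ≐ times(plus(m, b), times(b, b)).
Delete trivial equation times(4, m) ≐ times(4, m).
Bind x1 := times(plus(m, b), times(b, b)); substituting into the remaining equations gives: plus(m, s(plus(b, q))) ≐ plus(m, s(plus(b, times(plus(m, b), times(b, b))))),  s(plus(q, times(plus(m, b), times(b, b)))) ≐ s(x2).
Decompose plus/2: m ≐ m,  s(plus(b, q)) ≐ s(plus(b, times(plus(m, b), times(b, b)))).
Delete trivial equation m ≐ m.
Decompose s/1: plus(b, q) ≐ plus(b, times(plus(m, b), times(b, b))).
Decompose plus/2: b ≐ b,  q ≐ times(plus(m, b), times(b, b)).
Delete trivial equation b ≐ b.
Bind q := times(plus(m, b), times(b, b)); substituting into the remaining equation gives: s(plus(times(plus(m, b), times(b, b)), times(plus(m, b), times(b, b)))) ≐ s(x2).
Decompose s/1: plus(times(plus(m, b), times(b, b)), times(plus(m, b), times(b, b))) ≐ x2.
Bind x2 := plus(times(plus(m, b), times(b, b)), times(plus(m, b), times(b, b))). Substituting into the earlier binding gives y := s(plus(times(plus(m, b), times(b, b)), times(plus(m, b), times(b, b)))).
MGU = { y ↦ s(plus(times(plus(m, b), times(b, b)), times(plus(m, b), times(b, b)))), x1 ↦ times(plus(m, b), times(b, b)), q ↦ times(plus(m, b), times(b, b)), x2 ↦ plus(times(plus(m, b), times(b, b)), times(plus(m, b), times(b, b))) }, so x2 ↦ plus(times(plus(m, b), times(b, b)), times(plus(m, b), times(b, b))).

plus(times(plus(m, b), times(b, b)), times(plus(m, b), times(b, b)))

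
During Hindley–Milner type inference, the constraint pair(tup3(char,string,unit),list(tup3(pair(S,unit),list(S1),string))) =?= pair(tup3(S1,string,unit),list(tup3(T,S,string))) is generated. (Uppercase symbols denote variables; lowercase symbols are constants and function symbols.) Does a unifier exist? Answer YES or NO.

YES

Decompose pair/2: tup3(char,string,unit) =?= tup3(S1,string,unit),  list(tup3(pair(S,unit),list(S1),string)) =?= list(tup3(T,S,string)).
Decompose tup3/3: char =?= S1,  string =?= string,  unit =?= unit.
Bind S1 := char; substituting into the one remaining equation that mentions S1 gives: list(tup3(pair(S,unit),list(char),string)) =?= list(tup3(T,S,string)).
Delete trivial equation string =?= string.
Delete trivial equation unit =?= unit.
Decompose list/1: tup3(pair(S,unit),list(char),string) =?= tup3(T,S,string).
Decompose tup3/3: pair(S,unit) =?= T,  list(char) =?= S,  string =?= string.
Bind T := pair(S,unit); no other remaining equation mentions T.
Bind S := list(char); no other remaining equation mentions S. Substituting into the earlier binding gives T := pair(list(char),unit).
Delete trivial equation string =?= string.
No equations remain and no clash or occurs-check failure arose, so a unifier exists.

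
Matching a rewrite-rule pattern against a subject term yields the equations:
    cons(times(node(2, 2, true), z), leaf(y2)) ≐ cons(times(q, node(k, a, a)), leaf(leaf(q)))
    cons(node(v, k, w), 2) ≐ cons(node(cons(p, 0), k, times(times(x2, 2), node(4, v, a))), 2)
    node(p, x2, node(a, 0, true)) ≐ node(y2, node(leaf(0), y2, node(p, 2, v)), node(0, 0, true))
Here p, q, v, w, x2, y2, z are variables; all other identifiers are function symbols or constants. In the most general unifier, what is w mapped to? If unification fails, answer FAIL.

Decompose cons/2: times(node(2, 2, true), z) ≐ times(q, node(k, a, a)),  leaf(y2) ≐ leaf(leaf(q)).
Decompose times/2: node(2, 2, true) ≐ q,  z ≐ node(k, a, a).
Bind q := node(2, 2, true); substituting into the one remaining equation that mentions q gives: leaf(y2) ≐ leaf(leaf(node(2, 2, true))).
Bind z := node(k, a, a); no other remaining equation mentions z.
Decompose leaf/1: y2 ≐ leaf(node(2, 2, true)).
Bind y2 := leaf(node(2, 2, true)); substituting into the one remaining equation that mentions y2 gives: node(p, x2, node(a, 0, true)) ≐ node(leaf(node(2, 2, true)), node(leaf(0), leaf(node(2, 2, true)), node(p, 2, v)), node(0, 0, true)).
Decompose cons/2: node(v, k, w) ≐ node(cons(p, 0), k, times(times(x2, 2), node(4, v, a))),  2 ≐ 2.
Decompose node/3: v ≐ cons(p, 0),  k ≐ k,  w ≐ times(times(x2, 2), node(4, v, a)).
Bind v := cons(p, 0); substituting into the 2 remaining equations that mention v gives: w ≐ times(times(x2, 2), node(4, cons(p, 0), a)),  node(p, x2, node(a, 0, true)) ≐ node(leaf(node(2, 2, true)), node(leaf(0), leaf(node(2, 2, true)), node(p, 2, cons(p, 0))), node(0, 0, true)).
Delete trivial equation k ≐ k.
Bind w := times(times(x2, 2), node(4, cons(p, 0), a)); no other remaining equation mentions w.
Delete trivial equation 2 ≐ 2.
Decompose node/3: p ≐ leaf(node(2, 2, true)),  x2 ≐ node(leaf(0), leaf(node(2, 2, true)), node(p, 2, cons(p, 0))),  node(a, 0, true) ≐ node(0, 0, true).
Bind p := leaf(node(2, 2, true)); substituting into the one remaining equation that mentions p gives: x2 ≐ node(leaf(0), leaf(node(2, 2, true)), node(leaf(node(2, 2, true)), 2, cons(leaf(node(2, 2, true)), 0))). Substituting into the earlier bindings gives v := cons(leaf(node(2, 2, true)), 0), w := times(times(x2, 2), node(4, cons(leaf(node(2, 2, true)), 0), a)).
Bind x2 := node(leaf(0), leaf(node(2, 2, true)), node(leaf(node(2, 2, true)), 2, cons(leaf(node(2, 2, true)), 0))); no other remaining equation mentions x2. Substituting into the earlier binding gives w := times(times(node(leaf(0), leaf(node(2, 2, true)), node(leaf(node(2, 2, true)), 2, cons(leaf(node(2, 2, true)), 0))), 2), node(4, cons(leaf(node(2, 2, true)), 0), a)).
Decompose node/3: a ≐ 0,  0 ≐ 0,  true ≐ true.
Clash: constants a and 0 differ; no unifier exists.

FAIL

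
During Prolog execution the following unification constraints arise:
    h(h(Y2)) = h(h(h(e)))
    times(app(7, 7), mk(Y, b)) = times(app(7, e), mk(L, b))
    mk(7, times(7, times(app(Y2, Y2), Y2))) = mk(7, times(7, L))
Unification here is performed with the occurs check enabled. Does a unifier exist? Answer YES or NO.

Decompose h/1: h(Y2) = h(h(e)).
Decompose h/1: Y2 = h(e).
Bind Y2 := h(e); substituting into the one remaining equation that mentions Y2 gives: mk(7, times(7, times(app(h(e), h(e)), h(e)))) = mk(7, times(7, L)).
Decompose times/2: app(7, 7) = app(7, e),  mk(Y, b) = mk(L, b).
Decompose app/2: 7 = 7,  7 = e.
Delete trivial equation 7 = 7.
Clash: constants 7 and e differ; no unifier exists.

NO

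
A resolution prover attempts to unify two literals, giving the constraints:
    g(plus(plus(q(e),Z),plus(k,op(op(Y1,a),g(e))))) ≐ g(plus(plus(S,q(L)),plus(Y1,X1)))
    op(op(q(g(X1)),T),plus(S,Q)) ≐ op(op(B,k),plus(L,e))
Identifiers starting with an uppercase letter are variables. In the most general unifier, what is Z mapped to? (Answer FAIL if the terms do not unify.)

q(q(e))

Decompose g/1: plus(plus(q(e),Z),plus(k,op(op(Y1,a),g(e)))) ≐ plus(plus(S,q(L)),plus(Y1,X1)).
Decompose plus/2: plus(q(e),Z) ≐ plus(S,q(L)),  plus(k,op(op(Y1,a),g(e))) ≐ plus(Y1,X1).
Decompose plus/2: q(e) ≐ S,  Z ≐ q(L).
Bind S := q(e); substituting into the one remaining equation that mentions S gives: op(op(q(g(X1)),T),plus(q(e),Q)) ≐ op(op(B,k),plus(L,e)).
Bind Z := q(L); no other remaining equation mentions Z.
Decompose plus/2: k ≐ Y1,  op(op(Y1,a),g(e)) ≐ X1.
Bind Y1 := k; substituting into the one remaining equation that mentions Y1 gives: op(op(k,a),g(e)) ≐ X1.
Bind X1 := op(op(k,a),g(e)); substituting into the remaining equation gives: op(op(q(g(op(op(k,a),g(e)))),T),plus(q(e),Q)) ≐ op(op(B,k),plus(L,e)).
Decompose op/2: op(q(g(op(op(k,a),g(e)))),T) ≐ op(B,k),  plus(q(e),Q) ≐ plus(L,e).
Decompose op/2: q(g(op(op(k,a),g(e)))) ≐ B,  T ≐ k.
Bind B := q(g(op(op(k,a),g(e)))); no other remaining equation mentions B.
Bind T := k; no other remaining equation mentions T.
Decompose plus/2: q(e) ≐ L,  Q ≐ e.
Bind L := q(e); no other remaining equation mentions L. Substituting into the earlier binding gives Z := q(q(e)).
Bind Q := e.
MGU = { S := q(e), Z := q(q(e)), Y1 := k, X1 := op(op(k,a),g(e)), B := q(g(op(op(k,a),g(e)))), T := k, L := q(e), Q := e }, so Z := q(q(e)).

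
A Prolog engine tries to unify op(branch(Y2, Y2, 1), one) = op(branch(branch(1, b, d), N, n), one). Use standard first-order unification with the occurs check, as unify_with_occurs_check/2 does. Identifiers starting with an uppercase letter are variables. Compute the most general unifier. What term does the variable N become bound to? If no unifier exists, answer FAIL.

Decompose op/2: branch(Y2, Y2, 1) = branch(branch(1, b, d), N, n),  one = one.
Decompose branch/3: Y2 = branch(1, b, d),  Y2 = N,  1 = n.
Bind Y2 := branch(1, b, d); substituting into the one remaining equation that mentions Y2 gives: branch(1, b, d) = N.
Bind N := branch(1, b, d); no other remaining equation mentions N.
Clash: constants 1 and n differ; no unifier exists.

FAIL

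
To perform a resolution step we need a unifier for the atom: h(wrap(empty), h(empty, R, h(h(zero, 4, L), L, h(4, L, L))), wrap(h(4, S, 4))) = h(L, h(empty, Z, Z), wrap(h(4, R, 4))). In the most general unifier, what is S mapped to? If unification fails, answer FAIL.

Decompose h/3: wrap(empty) = L,  h(empty, R, h(h(zero, 4, L), L, h(4, L, L))) = h(empty, Z, Z),  wrap(h(4, S, 4)) = wrap(h(4, R, 4)).
Bind L := wrap(empty); substituting into the one remaining equation that mentions L gives: h(empty, R, h(h(zero, 4, wrap(empty)), wrap(empty), h(4, wrap(empty), wrap(empty)))) = h(empty, Z, Z).
Decompose h/3: empty = empty,  R = Z,  h(h(zero, 4, wrap(empty)), wrap(empty), h(4, wrap(empty), wrap(empty))) = Z.
Delete trivial equation empty = empty.
Bind R := Z; substituting into the one remaining equation that mentions R gives: wrap(h(4, S, 4)) = wrap(h(4, Z, 4)).
Bind Z := h(h(zero, 4, wrap(empty)), wrap(empty), h(4, wrap(empty), wrap(empty))); substituting into the remaining equation gives: wrap(h(4, S, 4)) = wrap(h(4, h(h(zero, 4, wrap(empty)), wrap(empty), h(4, wrap(empty), wrap(empty))), 4)). Substituting into the earlier binding gives R := h(h(zero, 4, wrap(empty)), wrap(empty), h(4, wrap(empty), wrap(empty))).
Decompose wrap/1: h(4, S, 4) = h(4, h(h(zero, 4, wrap(empty)), wrap(empty), h(4, wrap(empty), wrap(empty))), 4).
Decompose h/3: 4 = 4,  S = h(h(zero, 4, wrap(empty)), wrap(empty), h(4, wrap(empty), wrap(empty))),  4 = 4.
Delete trivial equation 4 = 4.
Bind S := h(h(zero, 4, wrap(empty)), wrap(empty), h(4, wrap(empty), wrap(empty))); no other remaining equation mentions S.
Delete trivial equation 4 = 4.
MGU = { L -> wrap(empty), R -> h(h(zero, 4, wrap(empty)), wrap(empty), h(4, wrap(empty), wrap(empty))), Z -> h(h(zero, 4, wrap(empty)), wrap(empty), h(4, wrap(empty), wrap(empty))), S -> h(h(zero, 4, wrap(empty)), wrap(empty), h(4, wrap(empty), wrap(empty))) }, so S -> h(h(zero, 4, wrap(empty)), wrap(empty), h(4, wrap(empty), wrap(empty))).

h(h(zero, 4, wrap(empty)), wrap(empty), h(4, wrap(empty), wrap(empty)))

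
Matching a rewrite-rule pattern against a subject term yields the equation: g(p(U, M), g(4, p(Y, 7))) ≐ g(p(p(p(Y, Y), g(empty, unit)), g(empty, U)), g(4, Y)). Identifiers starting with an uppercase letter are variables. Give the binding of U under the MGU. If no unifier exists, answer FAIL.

Decompose g/2: p(U, M) ≐ p(p(p(Y, Y), g(empty, unit)), g(empty, U)),  g(4, p(Y, 7)) ≐ g(4, Y).
Decompose p/2: U ≐ p(p(Y, Y), g(empty, unit)),  M ≐ g(empty, U).
Bind U := p(p(Y, Y), g(empty, unit)); substituting into the one remaining equation that mentions U gives: M ≐ g(empty, p(p(Y, Y), g(empty, unit))).
Bind M := g(empty, p(p(Y, Y), g(empty, unit))); no other remaining equation mentions M.
Decompose g/2: 4 ≐ 4,  p(Y, 7) ≐ Y.
Delete trivial equation 4 ≐ 4.
Occurs check fails: Y occurs in p(Y, 7); the equation Y ≐ p(Y, 7) has no finite solution.

FAIL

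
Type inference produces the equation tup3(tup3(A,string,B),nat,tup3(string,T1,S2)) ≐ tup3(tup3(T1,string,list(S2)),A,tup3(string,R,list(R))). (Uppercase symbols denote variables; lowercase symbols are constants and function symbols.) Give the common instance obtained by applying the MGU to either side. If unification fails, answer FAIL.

Decompose tup3/3: tup3(A,string,B) ≐ tup3(T1,string,list(S2)),  nat ≐ A,  tup3(string,T1,S2) ≐ tup3(string,R,list(R)).
Decompose tup3/3: A ≐ T1,  string ≐ string,  B ≐ list(S2).
Bind A := T1; substituting into the one remaining equation that mentions A gives: nat ≐ T1.
Delete trivial equation string ≐ string.
Bind B := list(S2); no other remaining equation mentions B.
Bind T1 := nat; substituting into the remaining equation gives: tup3(string,nat,S2) ≐ tup3(string,R,list(R)). Substituting into the earlier binding gives A := nat.
Decompose tup3/3: string ≐ string,  nat ≐ R,  S2 ≐ list(R).
Delete trivial equation string ≐ string.
Bind R := nat; substituting into the remaining equation gives: S2 ≐ list(nat).
Bind S2 := list(nat). Substituting into the earlier binding gives B := list(list(nat)).
Applying the MGU to either side gives tup3(tup3(nat,string,list(list(nat))),nat,tup3(string,nat,list(nat))).

tup3(tup3(nat,string,list(list(nat))),nat,tup3(string,nat,list(nat)))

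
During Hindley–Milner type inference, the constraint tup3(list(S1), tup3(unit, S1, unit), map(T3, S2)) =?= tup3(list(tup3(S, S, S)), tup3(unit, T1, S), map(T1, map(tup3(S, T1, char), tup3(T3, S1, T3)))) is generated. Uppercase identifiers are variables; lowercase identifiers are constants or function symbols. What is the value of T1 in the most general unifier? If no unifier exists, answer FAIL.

tup3(unit, unit, unit)

Decompose tup3/3: list(S1) =?= list(tup3(S, S, S)),  tup3(unit, S1, unit) =?= tup3(unit, T1, S),  map(T3, S2) =?= map(T1, map(tup3(S, T1, char), tup3(T3, S1, T3))).
Decompose list/1: S1 =?= tup3(S, S, S).
Bind S1 := tup3(S, S, S); substituting into the remaining equations gives: tup3(unit, tup3(S, S, S), unit) =?= tup3(unit, T1, S),  map(T3, S2) =?= map(T1, map(tup3(S, T1, char), tup3(T3, tup3(S, S, S), T3))).
Decompose tup3/3: unit =?= unit,  tup3(S, S, S) =?= T1,  unit =?= S.
Delete trivial equation unit =?= unit.
Bind T1 := tup3(S, S, S); substituting into the one remaining equation that mentions T1 gives: map(T3, S2) =?= map(tup3(S, S, S), map(tup3(S, tup3(S, S, S), char), tup3(T3, tup3(S, S, S), T3))).
Bind S := unit; substituting into the remaining equation gives: map(T3, S2) =?= map(tup3(unit, unit, unit), map(tup3(unit, tup3(unit, unit, unit), char), tup3(T3, tup3(unit, unit, unit), T3))). Substituting into the earlier bindings gives S1 := tup3(unit, unit, unit), T1 := tup3(unit, unit, unit).
Decompose map/2: T3 =?= tup3(unit, unit, unit),  S2 =?= map(tup3(unit, tup3(unit, unit, unit), char), tup3(T3, tup3(unit, unit, unit), T3)).
Bind T3 := tup3(unit, unit, unit); substituting into the remaining equation gives: S2 =?= map(tup3(unit, tup3(unit, unit, unit), char), tup3(tup3(unit, unit, unit), tup3(unit, unit, unit), tup3(unit, unit, unit))).
Bind S2 := map(tup3(unit, tup3(unit, unit, unit), char), tup3(tup3(unit, unit, unit), tup3(unit, unit, unit), tup3(unit, unit, unit))).
MGU = { S1 := tup3(unit, unit, unit), T1 := tup3(unit, unit, unit), S := unit, T3 := tup3(unit, unit, unit), S2 := map(tup3(unit, tup3(unit, unit, unit), char), tup3(tup3(unit, unit, unit), tup3(unit, unit, unit), tup3(unit, unit, unit))) }, so T1 := tup3(unit, unit, unit).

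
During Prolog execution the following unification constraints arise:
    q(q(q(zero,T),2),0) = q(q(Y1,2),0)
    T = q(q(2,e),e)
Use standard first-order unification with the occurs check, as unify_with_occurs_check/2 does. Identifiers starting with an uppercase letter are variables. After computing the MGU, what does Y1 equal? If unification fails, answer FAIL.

Decompose q/2: q(q(zero,T),2) = q(Y1,2),  0 = 0.
Decompose q/2: q(zero,T) = Y1,  2 = 2.
Bind Y1 := q(zero,T); no other remaining equation mentions Y1.
Delete trivial equation 2 = 2.
Delete trivial equation 0 = 0.
Bind T := q(q(2,e),e). Substituting into the earlier binding gives Y1 := q(zero,q(q(2,e),e)).
MGU = { Y1 -> q(zero,q(q(2,e),e)), T -> q(q(2,e),e) }, so Y1 -> q(zero,q(q(2,e),e)).

q(zero,q(q(2,e),e))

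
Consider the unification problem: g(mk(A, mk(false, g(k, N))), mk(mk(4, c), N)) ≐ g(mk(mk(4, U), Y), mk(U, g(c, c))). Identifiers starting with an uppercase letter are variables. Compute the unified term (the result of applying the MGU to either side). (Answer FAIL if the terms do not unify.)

g(mk(mk(4, mk(4, c)), mk(false, g(k, g(c, c)))), mk(mk(4, c), g(c, c)))

Decompose g/2: mk(A, mk(false, g(k, N))) ≐ mk(mk(4, U), Y),  mk(mk(4, c), N) ≐ mk(U, g(c, c)).
Decompose mk/2: A ≐ mk(4, U),  mk(false, g(k, N)) ≐ Y.
Bind A := mk(4, U); no other remaining equation mentions A.
Bind Y := mk(false, g(k, N)); no other remaining equation mentions Y.
Decompose mk/2: mk(4, c) ≐ U,  N ≐ g(c, c).
Bind U := mk(4, c); no other remaining equation mentions U. Substituting into the earlier binding gives A := mk(4, mk(4, c)).
Bind N := g(c, c). Substituting into the earlier binding gives Y := mk(false, g(k, g(c, c))).
Applying the MGU to either side gives g(mk(mk(4, mk(4, c)), mk(false, g(k, g(c, c)))), mk(mk(4, c), g(c, c))).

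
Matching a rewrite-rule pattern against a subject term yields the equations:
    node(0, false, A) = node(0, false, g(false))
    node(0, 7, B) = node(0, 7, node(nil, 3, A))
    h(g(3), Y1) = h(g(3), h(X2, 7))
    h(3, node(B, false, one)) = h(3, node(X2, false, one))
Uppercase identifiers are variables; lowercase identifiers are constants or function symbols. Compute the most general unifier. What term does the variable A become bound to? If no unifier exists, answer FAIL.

Decompose node/3: 0 = 0,  false = false,  A = g(false).
Delete trivial equation 0 = 0.
Delete trivial equation false = false.
Bind A := g(false); substituting into the one remaining equation that mentions A gives: node(0, 7, B) = node(0, 7, node(nil, 3, g(false))).
Decompose node/3: 0 = 0,  7 = 7,  B = node(nil, 3, g(false)).
Delete trivial equation 0 = 0.
Delete trivial equation 7 = 7.
Bind B := node(nil, 3, g(false)); substituting into the one remaining equation that mentions B gives: h(3, node(node(nil, 3, g(false)), false, one)) = h(3, node(X2, false, one)).
Decompose h/2: g(3) = g(3),  Y1 = h(X2, 7).
Delete trivial equation g(3) = g(3).
Bind Y1 := h(X2, 7); no other remaining equation mentions Y1.
Decompose h/2: 3 = 3,  node(node(nil, 3, g(false)), false, one) = node(X2, false, one).
Delete trivial equation 3 = 3.
Decompose node/3: node(nil, 3, g(false)) = X2,  false = false,  one = one.
Bind X2 := node(nil, 3, g(false)); no other remaining equation mentions X2. Substituting into the earlier binding gives Y1 := h(node(nil, 3, g(false)), 7).
Delete trivial equation false = false.
Delete trivial equation one = one.
MGU = { A -> g(false), B -> node(nil, 3, g(false)), Y1 -> h(node(nil, 3, g(false)), 7), X2 -> node(nil, 3, g(false)) }, so A -> g(false).

g(false)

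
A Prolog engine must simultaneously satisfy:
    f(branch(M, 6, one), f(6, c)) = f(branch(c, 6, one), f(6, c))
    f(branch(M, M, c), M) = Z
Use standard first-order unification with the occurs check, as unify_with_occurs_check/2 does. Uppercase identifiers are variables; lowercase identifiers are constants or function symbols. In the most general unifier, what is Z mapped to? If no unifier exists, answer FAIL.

Decompose f/2: branch(M, 6, one) = branch(c, 6, one),  f(6, c) = f(6, c).
Decompose branch/3: M = c,  6 = 6,  one = one.
Bind M := c; substituting into the one remaining equation that mentions M gives: f(branch(c, c, c), c) = Z.
Delete trivial equation 6 = 6.
Delete trivial equation one = one.
Delete trivial equation f(6, c) = f(6, c).
Bind Z := f(branch(c, c, c), c).
MGU = { M -> c, Z -> f(branch(c, c, c), c) }, so Z -> f(branch(c, c, c), c).

f(branch(c, c, c), c)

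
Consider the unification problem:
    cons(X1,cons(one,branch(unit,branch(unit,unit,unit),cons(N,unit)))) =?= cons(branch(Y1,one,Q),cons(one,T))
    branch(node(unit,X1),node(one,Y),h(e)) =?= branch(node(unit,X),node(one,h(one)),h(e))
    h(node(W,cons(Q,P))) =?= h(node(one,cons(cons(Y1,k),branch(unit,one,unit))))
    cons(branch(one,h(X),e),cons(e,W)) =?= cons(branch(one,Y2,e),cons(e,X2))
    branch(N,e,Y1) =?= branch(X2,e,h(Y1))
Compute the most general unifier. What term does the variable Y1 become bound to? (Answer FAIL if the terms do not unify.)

Decompose cons/2: X1 =?= branch(Y1,one,Q),  cons(one,branch(unit,branch(unit,unit,unit),cons(N,unit))) =?= cons(one,T).
Bind X1 := branch(Y1,one,Q); substituting into the one remaining equation that mentions X1 gives: branch(node(unit,branch(Y1,one,Q)),node(one,Y),h(e)) =?= branch(node(unit,X),node(one,h(one)),h(e)).
Decompose cons/2: one =?= one,  branch(unit,branch(unit,unit,unit),cons(N,unit)) =?= T.
Delete trivial equation one =?= one.
Bind T := branch(unit,branch(unit,unit,unit),cons(N,unit)); no other remaining equation mentions T.
Decompose branch/3: node(unit,branch(Y1,one,Q)) =?= node(unit,X),  node(one,Y) =?= node(one,h(one)),  h(e) =?= h(e).
Decompose node/2: unit =?= unit,  branch(Y1,one,Q) =?= X.
Delete trivial equation unit =?= unit.
Bind X := branch(Y1,one,Q); substituting into the one remaining equation that mentions X gives: cons(branch(one,h(branch(Y1,one,Q)),e),cons(e,W)) =?= cons(branch(one,Y2,e),cons(e,X2)).
Decompose node/2: one =?= one,  Y =?= h(one).
Delete trivial equation one =?= one.
Bind Y := h(one); no other remaining equation mentions Y.
Delete trivial equation h(e) =?= h(e).
Decompose h/1: node(W,cons(Q,P)) =?= node(one,cons(cons(Y1,k),branch(unit,one,unit))).
Decompose node/2: W =?= one,  cons(Q,P) =?= cons(cons(Y1,k),branch(unit,one,unit)).
Bind W := one; substituting into the one remaining equation that mentions W gives: cons(branch(one,h(branch(Y1,one,Q)),e),cons(e,one)) =?= cons(branch(one,Y2,e),cons(e,X2)).
Decompose cons/2: Q =?= cons(Y1,k),  P =?= branch(unit,one,unit).
Bind Q := cons(Y1,k); substituting into the one remaining equation that mentions Q gives: cons(branch(one,h(branch(Y1,one,cons(Y1,k))),e),cons(e,one)) =?= cons(branch(one,Y2,e),cons(e,X2)). Substituting into the earlier bindings gives X1 := branch(Y1,one,cons(Y1,k)), X := branch(Y1,one,cons(Y1,k)).
Bind P := branch(unit,one,unit); no other remaining equation mentions P.
Decompose cons/2: branch(one,h(branch(Y1,one,cons(Y1,k))),e) =?= branch(one,Y2,e),  cons(e,one) =?= cons(e,X2).
Decompose branch/3: one =?= one,  h(branch(Y1,one,cons(Y1,k))) =?= Y2,  e =?= e.
Delete trivial equation one =?= one.
Bind Y2 := h(branch(Y1,one,cons(Y1,k))); no other remaining equation mentions Y2.
Delete trivial equation e =?= e.
Decompose cons/2: e =?= e,  one =?= X2.
Delete trivial equation e =?= e.
Bind X2 := one; substituting into the remaining equation gives: branch(N,e,Y1) =?= branch(one,e,h(Y1)).
Decompose branch/3: N =?= one,  e =?= e,  Y1 =?= h(Y1).
Bind N := one; no other remaining equation mentions N. Substituting into the earlier binding gives T := branch(unit,branch(unit,unit,unit),cons(one,unit)).
Delete trivial equation e =?= e.
Occurs check fails: Y1 occurs in h(Y1); the equation Y1 =?= h(Y1) has no finite solution.

FAIL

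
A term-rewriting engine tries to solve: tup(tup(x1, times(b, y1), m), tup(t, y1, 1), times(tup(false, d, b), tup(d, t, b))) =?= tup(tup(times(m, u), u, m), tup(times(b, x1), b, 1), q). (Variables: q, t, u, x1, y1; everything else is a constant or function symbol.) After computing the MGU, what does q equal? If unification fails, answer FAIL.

times(tup(false, d, b), tup(d, times(b, times(m, times(b, b))), b))

Decompose tup/3: tup(x1, times(b, y1), m) =?= tup(times(m, u), u, m),  tup(t, y1, 1) =?= tup(times(b, x1), b, 1),  times(tup(false, d, b), tup(d, t, b)) =?= q.
Decompose tup/3: x1 =?= times(m, u),  times(b, y1) =?= u,  m =?= m.
Bind x1 := times(m, u); substituting into the one remaining equation that mentions x1 gives: tup(t, y1, 1) =?= tup(times(b, times(m, u)), b, 1).
Bind u := times(b, y1); substituting into the one remaining equation that mentions u gives: tup(t, y1, 1) =?= tup(times(b, times(m, times(b, y1))), b, 1). Substituting into the earlier binding gives x1 := times(m, times(b, y1)).
Delete trivial equation m =?= m.
Decompose tup/3: t =?= times(b, times(m, times(b, y1))),  y1 =?= b,  1 =?= 1.
Bind t := times(b, times(m, times(b, y1))); substituting into the one remaining equation that mentions t gives: times(tup(false, d, b), tup(d, times(b, times(m, times(b, y1))), b)) =?= q.
Bind y1 := b; substituting into the one remaining equation that mentions y1 gives: times(tup(false, d, b), tup(d, times(b, times(m, times(b, b))), b)) =?= q. Substituting into the earlier bindings gives x1 := times(m, times(b, b)), u := times(b, b), t := times(b, times(m, times(b, b))).
Delete trivial equation 1 =?= 1.
Bind q := times(tup(false, d, b), tup(d, times(b, times(m, times(b, b))), b)).
MGU = { x1 ↦ times(m, times(b, b)), u ↦ times(b, b), t ↦ times(b, times(m, times(b, b))), y1 ↦ b, q ↦ times(tup(false, d, b), tup(d, times(b, times(m, times(b, b))), b)) }, so q ↦ times(tup(false, d, b), tup(d, times(b, times(m, times(b, b))), b)).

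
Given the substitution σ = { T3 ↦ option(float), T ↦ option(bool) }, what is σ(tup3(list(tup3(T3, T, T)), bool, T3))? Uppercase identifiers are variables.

tup3(list(tup3(option(float), option(bool), option(bool))), bool, option(float))

Replace each occurrence of T3 with option(float).
Replace each occurrence of T with option(bool).
Result: tup3(list(tup3(option(float), option(bool), option(bool))), bool, option(float)).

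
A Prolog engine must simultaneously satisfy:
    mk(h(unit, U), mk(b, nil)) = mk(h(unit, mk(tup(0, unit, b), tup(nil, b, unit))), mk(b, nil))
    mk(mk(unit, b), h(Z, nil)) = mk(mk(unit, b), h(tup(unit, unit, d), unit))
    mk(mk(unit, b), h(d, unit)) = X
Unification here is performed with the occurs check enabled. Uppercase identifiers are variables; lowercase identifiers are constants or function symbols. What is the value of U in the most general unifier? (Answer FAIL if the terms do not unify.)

FAIL

Decompose mk/2: h(unit, U) = h(unit, mk(tup(0, unit, b), tup(nil, b, unit))),  mk(b, nil) = mk(b, nil).
Decompose h/2: unit = unit,  U = mk(tup(0, unit, b), tup(nil, b, unit)).
Delete trivial equation unit = unit.
Bind U := mk(tup(0, unit, b), tup(nil, b, unit)); no other remaining equation mentions U.
Delete trivial equation mk(b, nil) = mk(b, nil).
Decompose mk/2: mk(unit, b) = mk(unit, b),  h(Z, nil) = h(tup(unit, unit, d), unit).
Delete trivial equation mk(unit, b) = mk(unit, b).
Decompose h/2: Z = tup(unit, unit, d),  nil = unit.
Bind Z := tup(unit, unit, d); no other remaining equation mentions Z.
Clash: constants nil and unit differ; no unifier exists.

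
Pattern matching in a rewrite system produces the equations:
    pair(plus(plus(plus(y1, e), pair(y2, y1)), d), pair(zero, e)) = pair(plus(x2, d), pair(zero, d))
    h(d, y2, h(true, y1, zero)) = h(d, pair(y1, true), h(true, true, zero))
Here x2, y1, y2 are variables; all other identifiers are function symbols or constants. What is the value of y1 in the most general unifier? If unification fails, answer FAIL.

Decompose pair/2: plus(plus(plus(y1, e), pair(y2, y1)), d) = plus(x2, d),  pair(zero, e) = pair(zero, d).
Decompose plus/2: plus(plus(y1, e), pair(y2, y1)) = x2,  d = d.
Bind x2 := plus(plus(y1, e), pair(y2, y1)); no other remaining equation mentions x2.
Delete trivial equation d = d.
Decompose pair/2: zero = zero,  e = d.
Delete trivial equation zero = zero.
Clash: constants e and d differ; no unifier exists.

FAIL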